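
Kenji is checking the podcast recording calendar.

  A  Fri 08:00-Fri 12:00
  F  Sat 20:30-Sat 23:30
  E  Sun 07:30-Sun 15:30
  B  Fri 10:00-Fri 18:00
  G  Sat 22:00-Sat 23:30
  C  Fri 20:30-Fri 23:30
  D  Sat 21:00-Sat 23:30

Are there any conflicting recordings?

Check each pair: they overlap iff neither finishes before the other starts.
Sorted by start: A, B, C, F, D, G, E.
B starts before A ends → A and B overlap.
That's a conflict, so the schedule is not conflict-free.

Yes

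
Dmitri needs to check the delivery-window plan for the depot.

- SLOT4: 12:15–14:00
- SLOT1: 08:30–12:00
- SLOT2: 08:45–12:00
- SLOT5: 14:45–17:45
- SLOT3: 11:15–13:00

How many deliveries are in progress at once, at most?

Sweep the timeline, counting +1 at each start and −1 at each end (ends before starts at a tie):
08:30 start SLOT1 → 1
08:45 start SLOT2 → 2
11:15 start SLOT3 → 3
12:00 end SLOT1 → 2
12:00 end SLOT2 → 1
12:15 start SLOT4 → 2
13:00 end SLOT3 → 1
14:00 end SLOT4 → 0
14:45 start SLOT5 → 1
17:45 end SLOT5 → 0
Peak is 3, at 11:15 (SLOT1, SLOT2, SLOT3).

3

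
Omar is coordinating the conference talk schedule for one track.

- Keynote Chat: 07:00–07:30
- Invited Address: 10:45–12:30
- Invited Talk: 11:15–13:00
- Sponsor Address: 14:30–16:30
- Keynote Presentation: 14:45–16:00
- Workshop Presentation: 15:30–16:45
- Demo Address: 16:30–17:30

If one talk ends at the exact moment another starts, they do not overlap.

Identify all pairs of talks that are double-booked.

Demo Address & Workshop Presentation, Invited Address & Invited Talk, Keynote Presentation & Sponsor Address, Keynote Presentation & Workshop Presentation, Sponsor Address & Workshop Presentation

Sorted by start: Keynote Chat, Invited Address, Invited Talk, Sponsor Address, Keynote Presentation, Workshop Presentation, Demo Address.
Invited Address starts after Keynote Chat ends, so nothing later overlaps Keynote Chat either.
Invited Talk starts before Invited Address ends → Invited Address and Invited Talk overlap.
Sponsor Address starts after Invited Address ends, so nothing later overlaps Invited Address either.
Sponsor Address starts after Invited Talk ends, so nothing later overlaps Invited Talk either.
Keynote Presentation starts before Sponsor Address ends → Sponsor Address and Keynote Presentation overlap.
Workshop Presentation starts before Sponsor Address ends → Sponsor Address and Workshop Presentation overlap.
Demo Address starts exactly when Sponsor Address ends (back-to-back, no overlap).
Workshop Presentation starts before Keynote Presentation ends → Keynote Presentation and Workshop Presentation overlap.
Demo Address starts after Keynote Presentation ends.
Demo Address starts before Workshop Presentation ends → Workshop Presentation and Demo Address overlap.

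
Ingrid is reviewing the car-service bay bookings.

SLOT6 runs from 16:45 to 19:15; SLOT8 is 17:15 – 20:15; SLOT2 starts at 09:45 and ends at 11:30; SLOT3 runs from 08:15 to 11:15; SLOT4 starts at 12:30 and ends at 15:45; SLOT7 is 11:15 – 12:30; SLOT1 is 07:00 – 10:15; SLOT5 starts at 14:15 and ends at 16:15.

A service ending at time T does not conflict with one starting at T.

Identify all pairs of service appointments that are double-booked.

Sorted by start: SLOT1, SLOT3, SLOT2, SLOT7, SLOT4, SLOT5, SLOT6, SLOT8.
SLOT3 starts before SLOT1 ends → SLOT1 and SLOT3 overlap.
SLOT2 starts before SLOT1 ends → SLOT1 and SLOT2 overlap.
SLOT7 starts after SLOT1 ends; SLOT1 is clear from here.
SLOT2 starts before SLOT3 ends → SLOT3 and SLOT2 overlap.
SLOT7 starts exactly when SLOT3 ends (back-to-back, no overlap); SLOT3 is clear from here.
SLOT7 starts before SLOT2 ends → SLOT2 and SLOT7 overlap.
SLOT4 starts after SLOT2 ends; SLOT2 is clear from here.
SLOT4 starts exactly when SLOT7 ends (back-to-back, no overlap); SLOT7 is clear from here.
SLOT5 starts before SLOT4 ends → SLOT4 and SLOT5 overlap.
SLOT6 starts after SLOT4 ends; SLOT4 is clear from here.
SLOT6 starts after SLOT5 ends; SLOT5 is clear from here.
SLOT8 starts before SLOT6 ends → SLOT6 and SLOT8 overlap.

SLOT1 & SLOT2, SLOT1 & SLOT3, SLOT2 & SLOT3, SLOT2 & SLOT7, SLOT4 & SLOT5, SLOT6 & SLOT8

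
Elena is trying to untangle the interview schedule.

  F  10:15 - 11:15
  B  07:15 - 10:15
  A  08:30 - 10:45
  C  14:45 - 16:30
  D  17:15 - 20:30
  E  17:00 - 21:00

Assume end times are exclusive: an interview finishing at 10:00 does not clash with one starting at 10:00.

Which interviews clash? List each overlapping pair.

Two intervals overlap when each starts before the other ends.
Sorted by start: B, A, F, C, E, D.
A starts before B ends → B and A overlap.
F starts exactly when B ends (back-to-back, no overlap) — done with B.
F starts before A ends → A and F overlap.
C starts after A ends — done with A.
C starts after F ends — done with F.
E starts after C ends — done with C.
D starts before E ends → E and D overlap.

A & B, A & F, D & E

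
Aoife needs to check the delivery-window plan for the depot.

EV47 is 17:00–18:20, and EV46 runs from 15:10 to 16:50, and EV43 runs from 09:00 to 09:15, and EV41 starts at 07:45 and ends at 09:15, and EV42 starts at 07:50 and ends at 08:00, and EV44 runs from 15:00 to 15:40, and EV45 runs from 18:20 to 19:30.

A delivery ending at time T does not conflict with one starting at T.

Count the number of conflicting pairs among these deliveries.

Check each pair: they overlap iff neither finishes before the other starts.
Sorted by start: EV41, EV42, EV43, EV44, EV46, EV47, EV45.
EV42 starts before EV41 ends → EV41 and EV42 overlap.
EV43 starts before EV41 ends → EV41 and EV43 overlap.
EV44 starts after EV41 ends; EV41 is clear from here.
EV43 starts after EV42 ends; EV42 is clear from here.
EV44 starts after EV43 ends; EV43 is clear from here.
EV46 starts before EV44 ends → EV44 and EV46 overlap.
EV47 starts after EV44 ends; EV44 is clear from here.
EV47 starts after EV46 ends; EV46 is clear from here.
EV45 starts exactly when EV47 ends (back-to-back, no overlap).
Overlapping pairs: EV41 & EV42, EV41 & EV43, EV44 & EV46 — 3 in total.

3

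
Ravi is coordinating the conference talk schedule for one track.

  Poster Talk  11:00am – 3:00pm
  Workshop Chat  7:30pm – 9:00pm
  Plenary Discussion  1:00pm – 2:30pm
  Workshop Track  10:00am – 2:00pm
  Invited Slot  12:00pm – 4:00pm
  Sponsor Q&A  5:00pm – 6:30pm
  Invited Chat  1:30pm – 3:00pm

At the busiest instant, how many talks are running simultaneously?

Sort all start/end points and keep a running count:
10:00am start Workshop Track → 1
11:00am start Poster Talk → 2
12:00pm start Invited Slot → 3
1:00pm start Plenary Discussion → 4
1:30pm start Invited Chat → 5
2:00pm end Workshop Track → 4
2:30pm end Plenary Discussion → 3
3:00pm end Invited Chat → 2
3:00pm end Poster Talk → 1
4:00pm end Invited Slot → 0
5:00pm start Sponsor Q&A → 1
6:30pm end Sponsor Q&A → 0
7:30pm start Workshop Chat → 1
9:00pm end Workshop Chat → 0
Peak is 5, at 1:30pm (Invited Chat, Invited Slot, Plenary Discussion, Poster Talk, Workshop Track).

5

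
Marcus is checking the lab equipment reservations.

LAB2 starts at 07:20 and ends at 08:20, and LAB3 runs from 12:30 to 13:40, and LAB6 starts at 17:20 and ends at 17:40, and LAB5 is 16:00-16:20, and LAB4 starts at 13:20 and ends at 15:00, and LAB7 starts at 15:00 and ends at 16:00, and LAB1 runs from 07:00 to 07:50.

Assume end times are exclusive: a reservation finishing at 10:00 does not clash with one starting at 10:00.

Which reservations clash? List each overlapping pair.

Sorted by start: LAB1, LAB2, LAB3, LAB4, LAB7, LAB5, LAB6.
LAB2 starts before LAB1 ends → LAB1 and LAB2 overlap.
LAB3 starts after LAB1 ends — done with LAB1.
LAB3 starts after LAB2 ends — done with LAB2.
LAB4 starts before LAB3 ends → LAB3 and LAB4 overlap.
LAB7 starts after LAB3 ends — done with LAB3.
LAB7 starts exactly when LAB4 ends (back-to-back, no overlap) — done with LAB4.
LAB5 starts exactly when LAB7 ends (back-to-back, no overlap) — done with LAB7.
LAB6 starts after LAB5 ends.

LAB1 & LAB2, LAB3 & LAB4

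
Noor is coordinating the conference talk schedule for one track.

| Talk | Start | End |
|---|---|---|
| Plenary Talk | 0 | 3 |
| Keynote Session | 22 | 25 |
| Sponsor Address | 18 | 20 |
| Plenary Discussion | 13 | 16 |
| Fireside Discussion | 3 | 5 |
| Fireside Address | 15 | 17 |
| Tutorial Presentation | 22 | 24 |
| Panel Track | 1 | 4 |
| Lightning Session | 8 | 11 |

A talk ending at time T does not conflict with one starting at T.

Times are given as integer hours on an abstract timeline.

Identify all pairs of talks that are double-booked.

Two intervals overlap when each starts before the other ends.
Sorted by start: Plenary Talk, Panel Track, Fireside Discussion, Lightning Session, Plenary Discussion, Fireside Address, Sponsor Address, Tutorial Presentation, Keynote Session.
Panel Track starts before Plenary Talk ends → Plenary Talk and Panel Track overlap.
Fireside Discussion starts exactly when Plenary Talk ends (back-to-back, no overlap); Plenary Talk is clear from here.
Fireside Discussion starts before Panel Track ends → Panel Track and Fireside Discussion overlap.
Lightning Session starts after Panel Track ends; Panel Track is clear from here.
Lightning Session starts after Fireside Discussion ends; Fireside Discussion is clear from here.
Plenary Discussion starts after Lightning Session ends; Lightning Session is clear from here.
Fireside Address starts before Plenary Discussion ends → Plenary Discussion and Fireside Address overlap.
Sponsor Address starts after Plenary Discussion ends; Plenary Discussion is clear from here.
Sponsor Address starts after Fireside Address ends; Fireside Address is clear from here.
Tutorial Presentation starts after Sponsor Address ends; Sponsor Address is clear from here.
Keynote Session starts before Tutorial Presentation ends → Tutorial Presentation and Keynote Session overlap.

Fireside Address & Plenary Discussion, Fireside Discussion & Panel Track, Keynote Session & Tutorial Presentation, Panel Track & Plenary Talk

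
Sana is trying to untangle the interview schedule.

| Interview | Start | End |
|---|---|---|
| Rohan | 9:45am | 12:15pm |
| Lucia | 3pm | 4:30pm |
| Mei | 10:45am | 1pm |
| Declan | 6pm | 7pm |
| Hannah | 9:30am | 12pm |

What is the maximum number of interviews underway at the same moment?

3

Walk through starts and ends in time order (an end at T is processed before a start at T):
9:30am start Hannah → 1
9:45am start Rohan → 2
10:45am start Mei → 3
12pm end Hannah → 2
12:15pm end Rohan → 1
1pm end Mei → 0
3pm start Lucia → 1
4:30pm end Lucia → 0
6pm start Declan → 1
7pm end Declan → 0
Peak is 3, at 10:45am (Hannah, Mei, Rohan).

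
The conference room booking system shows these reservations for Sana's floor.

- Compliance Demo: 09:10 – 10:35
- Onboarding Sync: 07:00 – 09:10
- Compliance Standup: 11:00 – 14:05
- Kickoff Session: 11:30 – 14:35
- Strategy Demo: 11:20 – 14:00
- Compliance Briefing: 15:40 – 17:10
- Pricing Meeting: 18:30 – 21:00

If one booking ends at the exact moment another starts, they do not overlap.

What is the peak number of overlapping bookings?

Sweep the timeline, counting +1 at each start and −1 at each end (ends before starts at a tie):
07:00 start Onboarding Sync → 1
09:10 end Onboarding Sync → 0
09:10 start Compliance Demo → 1
10:35 end Compliance Demo → 0
11:00 start Compliance Standup → 1
11:20 start Strategy Demo → 2
11:30 start Kickoff Session → 3
14:00 end Strategy Demo → 2
14:05 end Compliance Standup → 1
14:35 end Kickoff Session → 0
15:40 start Compliance Briefing → 1
17:10 end Compliance Briefing → 0
18:30 start Pricing Meeting → 1
21:00 end Pricing Meeting → 0
Peak is 3, at 11:30 (Compliance Standup, Kickoff Session, Strategy Demo).

3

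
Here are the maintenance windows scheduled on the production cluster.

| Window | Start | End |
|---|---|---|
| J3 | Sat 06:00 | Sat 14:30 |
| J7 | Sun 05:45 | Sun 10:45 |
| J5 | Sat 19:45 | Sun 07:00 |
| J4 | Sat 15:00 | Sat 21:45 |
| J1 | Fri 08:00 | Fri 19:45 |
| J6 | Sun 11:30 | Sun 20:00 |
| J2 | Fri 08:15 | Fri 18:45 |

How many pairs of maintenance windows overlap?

3

Sorted by start: J1, J2, J3, J4, J5, J7, J6.
J2 starts before J1 ends → J1 and J2 overlap.
J3 starts after J1 ends; J1 is clear from here.
J3 starts after J2 ends; J2 is clear from here.
J4 starts after J3 ends; J3 is clear from here.
J5 starts before J4 ends → J4 and J5 overlap.
J7 starts after J4 ends; J4 is clear from here.
J7 starts before J5 ends → J5 and J7 overlap.
J6 starts after J5 ends.
J6 starts after J7 ends.
Overlapping pairs: J1 & J2, J4 & J5, J5 & J7 — 3 in total.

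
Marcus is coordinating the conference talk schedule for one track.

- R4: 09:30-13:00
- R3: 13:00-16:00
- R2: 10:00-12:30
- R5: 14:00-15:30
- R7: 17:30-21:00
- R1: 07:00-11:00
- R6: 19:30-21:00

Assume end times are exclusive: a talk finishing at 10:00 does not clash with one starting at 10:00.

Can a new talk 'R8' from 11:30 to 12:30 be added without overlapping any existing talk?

R1: ends 11:00 at or before R8 starts 11:30 → clear.
R4: starts 09:30 before R8 ends 12:30, and ends 13:00 after R8 starts 11:30 → overlap.
R2: starts 10:00 before R8 ends 12:30, and ends 12:30 after R8 starts 11:30 → overlap.
R3: starts 13:00 at or after R8 ends 12:30 → clear.
R5: starts 14:00 at or after R8 ends 12:30 → clear.
R7: starts 17:30 at or after R8 ends 12:30 → clear.
R6: starts 19:30 at or after R8 ends 12:30 → clear.
R8 overlaps R2, R4.

No — it overlaps R2, R4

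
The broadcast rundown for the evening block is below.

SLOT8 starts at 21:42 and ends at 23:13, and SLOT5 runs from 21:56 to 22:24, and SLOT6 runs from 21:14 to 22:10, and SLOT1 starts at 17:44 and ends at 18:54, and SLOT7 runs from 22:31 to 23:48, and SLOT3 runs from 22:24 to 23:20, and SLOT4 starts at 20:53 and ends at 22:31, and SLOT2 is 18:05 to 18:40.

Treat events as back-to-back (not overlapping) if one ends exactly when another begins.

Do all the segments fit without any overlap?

No

Sorted by start: SLOT1, SLOT2, SLOT4, SLOT6, SLOT8, SLOT5, SLOT3, SLOT7.
SLOT2 starts before SLOT1 ends → SLOT1 and SLOT2 overlap.
That's a conflict, so the schedule is not conflict-free.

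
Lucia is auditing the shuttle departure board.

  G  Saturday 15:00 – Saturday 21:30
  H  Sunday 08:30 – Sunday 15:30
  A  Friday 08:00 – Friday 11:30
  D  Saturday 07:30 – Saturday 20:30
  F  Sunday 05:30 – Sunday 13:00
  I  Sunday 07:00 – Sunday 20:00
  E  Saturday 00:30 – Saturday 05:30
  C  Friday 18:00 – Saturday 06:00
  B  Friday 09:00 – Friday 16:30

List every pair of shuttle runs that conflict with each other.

A & B, C & E, D & G, F & H, F & I, H & I

Sorted by start: A, B, C, E, D, G, F, I, H.
B starts before A ends → A and B overlap.
C starts after A ends — done with A.
C starts after B ends — done with B.
E starts before C ends → C and E overlap.
D starts after C ends — done with C.
D starts after E ends — done with E.
G starts before D ends → D and G overlap.
F starts after D ends — done with D.
F starts after G ends — done with G.
I starts before F ends → F and I overlap.
H starts before F ends → F and H overlap.
H starts before I ends → I and H overlap.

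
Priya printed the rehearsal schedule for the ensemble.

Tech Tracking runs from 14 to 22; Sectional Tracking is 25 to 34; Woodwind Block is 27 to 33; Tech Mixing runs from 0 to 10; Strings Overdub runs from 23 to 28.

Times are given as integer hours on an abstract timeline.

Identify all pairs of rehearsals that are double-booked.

Sectional Tracking & Strings Overdub, Sectional Tracking & Woodwind Block, Strings Overdub & Woodwind Block

Check each pair: they overlap iff neither finishes before the other starts.
Sorted by start: Tech Mixing, Tech Tracking, Strings Overdub, Sectional Tracking, Woodwind Block.
Tech Tracking starts after Tech Mixing ends, so nothing later overlaps Tech Mixing either.
Strings Overdub starts after Tech Tracking ends, so nothing later overlaps Tech Tracking either.
Sectional Tracking starts before Strings Overdub ends → Strings Overdub and Sectional Tracking overlap.
Woodwind Block starts before Strings Overdub ends → Strings Overdub and Woodwind Block overlap.
Woodwind Block starts before Sectional Tracking ends → Sectional Tracking and Woodwind Block overlap.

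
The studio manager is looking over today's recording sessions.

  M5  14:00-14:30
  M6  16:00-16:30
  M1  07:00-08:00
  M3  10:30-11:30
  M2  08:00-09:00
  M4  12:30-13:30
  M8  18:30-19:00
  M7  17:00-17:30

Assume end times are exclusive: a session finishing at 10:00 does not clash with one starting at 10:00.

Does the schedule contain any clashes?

No

Two intervals overlap when each starts before the other ends.
Sorted by start: M1, M2, M3, M4, M5, M6, M7, M8.
M2 starts exactly when M1 ends (back-to-back, no overlap); M1 is clear from here.
M3 starts after M2 ends; M2 is clear from here.
M4 starts after M3 ends; M3 is clear from here.
M5 starts after M4 ends; M4 is clear from here.
M6 starts after M5 ends; M5 is clear from here.
M7 starts after M6 ends; M6 is clear from here.
M8 starts after M7 ends.
Every pair is clear; the schedule has no overlaps.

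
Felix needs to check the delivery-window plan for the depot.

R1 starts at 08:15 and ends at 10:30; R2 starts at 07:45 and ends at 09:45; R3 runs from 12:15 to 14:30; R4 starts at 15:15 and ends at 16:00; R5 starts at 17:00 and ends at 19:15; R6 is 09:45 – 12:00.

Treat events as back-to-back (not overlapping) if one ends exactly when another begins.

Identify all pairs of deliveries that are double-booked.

Check each pair: they overlap iff neither finishes before the other starts.
Sorted by start: R2, R1, R6, R3, R4, R5.
R1 starts before R2 ends → R2 and R1 overlap.
R6 starts exactly when R2 ends (back-to-back, no overlap) — done with R2.
R6 starts before R1 ends → R1 and R6 overlap.
R3 starts after R1 ends — done with R1.
R3 starts after R6 ends — done with R6.
R4 starts after R3 ends — done with R3.
R5 starts after R4 ends.

R1 & R2, R1 & R6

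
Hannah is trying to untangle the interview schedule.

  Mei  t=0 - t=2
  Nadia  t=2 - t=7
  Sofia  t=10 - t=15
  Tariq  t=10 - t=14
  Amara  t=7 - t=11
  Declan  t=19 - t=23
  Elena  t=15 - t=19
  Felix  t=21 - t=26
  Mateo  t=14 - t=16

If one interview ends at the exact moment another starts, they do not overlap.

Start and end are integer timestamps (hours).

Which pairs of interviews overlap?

Amara & Sofia, Amara & Tariq, Declan & Felix, Elena & Mateo, Mateo & Sofia, Sofia & Tariq

Two intervals overlap when each starts before the other ends.
Sorted by start: Mei, Nadia, Amara, Sofia, Tariq, Mateo, Elena, Declan, Felix.
Nadia starts exactly when Mei ends (back-to-back, no overlap), so nothing later overlaps Mei either.
Amara starts exactly when Nadia ends (back-to-back, no overlap), so nothing later overlaps Nadia either.
Sofia starts before Amara ends → Amara and Sofia overlap.
Tariq starts before Amara ends → Amara and Tariq overlap.
Mateo starts after Amara ends, so nothing later overlaps Amara either.
Tariq starts before Sofia ends → Sofia and Tariq overlap.
Mateo starts before Sofia ends → Sofia and Mateo overlap.
Elena starts exactly when Sofia ends (back-to-back, no overlap), so nothing later overlaps Sofia either.
Mateo starts exactly when Tariq ends (back-to-back, no overlap), so nothing later overlaps Tariq either.
Elena starts before Mateo ends → Mateo and Elena overlap.
Declan starts after Mateo ends, so nothing later overlaps Mateo either.
Declan starts exactly when Elena ends (back-to-back, no overlap), so nothing later overlaps Elena either.
Felix starts before Declan ends → Declan and Felix overlap.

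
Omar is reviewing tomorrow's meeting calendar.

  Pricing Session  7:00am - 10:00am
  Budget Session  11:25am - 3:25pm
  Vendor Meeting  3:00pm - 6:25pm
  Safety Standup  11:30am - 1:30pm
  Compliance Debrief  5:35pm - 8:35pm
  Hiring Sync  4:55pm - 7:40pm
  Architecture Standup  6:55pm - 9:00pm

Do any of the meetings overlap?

Yes

Sorted by start: Pricing Session, Budget Session, Safety Standup, Vendor Meeting, Hiring Sync, Compliance Debrief, Architecture Standup.
Budget Session starts after Pricing Session ends, so nothing later overlaps Pricing Session either.
Safety Standup starts before Budget Session ends → Budget Session and Safety Standup overlap.
That's a conflict, so the schedule is not conflict-free.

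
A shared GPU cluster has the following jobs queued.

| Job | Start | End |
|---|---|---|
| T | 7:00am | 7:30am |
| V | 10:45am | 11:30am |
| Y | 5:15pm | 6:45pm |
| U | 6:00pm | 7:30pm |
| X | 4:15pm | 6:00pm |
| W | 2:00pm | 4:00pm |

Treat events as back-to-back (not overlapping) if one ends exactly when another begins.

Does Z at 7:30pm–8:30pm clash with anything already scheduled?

T: ends 7:30am at or before Z starts 7:30pm → clear.
V: ends 11:30am at or before Z starts 7:30pm → clear.
W: ends 4:00pm at or before Z starts 7:30pm → clear.
X: ends 6:00pm at or before Z starts 7:30pm → clear.
Y: ends 6:45pm at or before Z starts 7:30pm → clear.
U: ends 7:30pm at or before Z starts 7:30pm → clear.

No — it doesn't clash with anything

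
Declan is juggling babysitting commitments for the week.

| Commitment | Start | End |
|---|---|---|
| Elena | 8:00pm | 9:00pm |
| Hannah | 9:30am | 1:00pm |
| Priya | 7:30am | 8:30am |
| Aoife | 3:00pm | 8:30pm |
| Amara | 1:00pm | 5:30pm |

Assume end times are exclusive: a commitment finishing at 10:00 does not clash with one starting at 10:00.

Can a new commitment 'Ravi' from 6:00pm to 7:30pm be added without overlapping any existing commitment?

Priya: ends 8:30am at or before Ravi starts 6:00pm → clear.
Hannah: ends 1:00pm at or before Ravi starts 6:00pm → clear.
Amara: ends 5:30pm at or before Ravi starts 6:00pm → clear.
Aoife: starts 3:00pm before Ravi ends 7:30pm, and ends 8:30pm after Ravi starts 6:00pm → overlap.
Elena: starts 8:00pm at or after Ravi ends 7:30pm → clear.
Ravi overlaps Aoife.

No — it overlaps Aoife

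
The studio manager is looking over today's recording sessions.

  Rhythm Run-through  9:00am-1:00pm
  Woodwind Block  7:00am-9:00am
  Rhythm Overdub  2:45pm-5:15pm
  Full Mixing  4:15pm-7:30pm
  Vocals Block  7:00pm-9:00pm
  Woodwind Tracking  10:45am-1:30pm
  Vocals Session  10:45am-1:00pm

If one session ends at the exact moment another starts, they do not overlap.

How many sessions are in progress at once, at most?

Sweep the timeline, counting +1 at each start and −1 at each end (ends before starts at a tie):
7:00am start Woodwind Block → 1
9:00am end Woodwind Block → 0
9:00am start Rhythm Run-through → 1
10:45am start Vocals Session → 2
10:45am start Woodwind Tracking → 3
1:00pm end Rhythm Run-through → 2
1:00pm end Vocals Session → 1
1:30pm end Woodwind Tracking → 0
2:45pm start Rhythm Overdub → 1
4:15pm start Full Mixing → 2
5:15pm end Rhythm Overdub → 1
7:00pm start Vocals Block → 2
7:30pm end Full Mixing → 1
9:00pm end Vocals Block → 0
Peak is 3, at 10:45am (Rhythm Run-through, Vocals Session, Woodwind Tracking).

3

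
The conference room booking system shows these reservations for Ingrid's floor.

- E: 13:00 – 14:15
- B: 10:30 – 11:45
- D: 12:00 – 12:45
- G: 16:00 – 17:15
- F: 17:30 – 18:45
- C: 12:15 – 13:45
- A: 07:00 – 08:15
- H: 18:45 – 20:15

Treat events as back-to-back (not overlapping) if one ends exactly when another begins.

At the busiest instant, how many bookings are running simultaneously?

2

Sort all start/end points and keep a running count:
07:00 start A → 1
08:15 end A → 0
10:30 start B → 1
11:45 end B → 0
12:00 start D → 1
12:15 start C → 2
12:45 end D → 1
13:00 start E → 2
13:45 end C → 1
14:15 end E → 0
16:00 start G → 1
17:15 end G → 0
17:30 start F → 1
18:45 end F → 0
18:45 start H → 1
20:15 end H → 0
Peak is 2, at 12:15 (C, D).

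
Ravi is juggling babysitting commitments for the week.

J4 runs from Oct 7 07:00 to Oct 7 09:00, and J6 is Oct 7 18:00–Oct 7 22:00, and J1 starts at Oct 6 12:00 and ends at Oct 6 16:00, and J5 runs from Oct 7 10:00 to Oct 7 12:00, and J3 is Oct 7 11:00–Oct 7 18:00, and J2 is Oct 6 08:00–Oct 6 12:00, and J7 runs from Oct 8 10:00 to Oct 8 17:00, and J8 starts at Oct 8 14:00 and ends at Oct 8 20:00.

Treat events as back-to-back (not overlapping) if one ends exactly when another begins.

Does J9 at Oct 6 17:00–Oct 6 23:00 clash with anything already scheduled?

J2: ends Oct 6 12:00 at or before J9 starts Oct 6 17:00 → clear.
J1: ends Oct 6 16:00 at or before J9 starts Oct 6 17:00 → clear.
J4: starts Oct 7 07:00 at or after J9 ends Oct 6 23:00 → clear.
J5: starts Oct 7 10:00 at or after J9 ends Oct 6 23:00 → clear.
J3: starts Oct 7 11:00 at or after J9 ends Oct 6 23:00 → clear.
J6: starts Oct 7 18:00 at or after J9 ends Oct 6 23:00 → clear.
J7: starts Oct 8 10:00 at or after J9 ends Oct 6 23:00 → clear.
J8: starts Oct 8 14:00 at or after J9 ends Oct 6 23:00 → clear.

No — it doesn't clash with anything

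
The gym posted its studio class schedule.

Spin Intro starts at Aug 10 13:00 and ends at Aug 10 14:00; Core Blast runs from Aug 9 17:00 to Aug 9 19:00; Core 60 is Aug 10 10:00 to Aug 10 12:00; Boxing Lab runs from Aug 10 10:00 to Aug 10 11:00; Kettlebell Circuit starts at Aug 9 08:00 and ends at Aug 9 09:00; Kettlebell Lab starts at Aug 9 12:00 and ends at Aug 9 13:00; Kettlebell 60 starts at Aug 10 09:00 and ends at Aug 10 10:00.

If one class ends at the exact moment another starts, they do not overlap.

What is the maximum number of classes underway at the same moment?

Sweep the timeline, counting +1 at each start and −1 at each end (ends before starts at a tie):
Aug 9 08:00 start Kettlebell Circuit → 1
Aug 9 09:00 end Kettlebell Circuit → 0
Aug 9 12:00 start Kettlebell Lab → 1
Aug 9 13:00 end Kettlebell Lab → 0
Aug 9 17:00 start Core Blast → 1
Aug 9 19:00 end Core Blast → 0
Aug 10 09:00 start Kettlebell 60 → 1
Aug 10 10:00 end Kettlebell 60 → 0
Aug 10 10:00 start Boxing Lab → 1
Aug 10 10:00 start Core 60 → 2
Aug 10 11:00 end Boxing Lab → 1
Aug 10 12:00 end Core 60 → 0
Aug 10 13:00 start Spin Intro → 1
Aug 10 14:00 end Spin Intro → 0
Peak is 2, at Aug 10 10:00 (Boxing Lab, Core 60).

2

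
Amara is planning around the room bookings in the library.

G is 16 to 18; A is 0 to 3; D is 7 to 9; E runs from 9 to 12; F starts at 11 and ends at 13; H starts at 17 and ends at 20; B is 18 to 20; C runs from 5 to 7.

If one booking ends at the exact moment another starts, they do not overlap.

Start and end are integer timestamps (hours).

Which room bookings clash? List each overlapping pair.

Check each pair: they overlap iff neither finishes before the other starts.
Sorted by start: A, C, D, E, F, G, H, B.
C starts after A ends, so nothing later overlaps A either.
D starts exactly when C ends (back-to-back, no overlap), so nothing later overlaps C either.
E starts exactly when D ends (back-to-back, no overlap), so nothing later overlaps D either.
F starts before E ends → E and F overlap.
G starts after E ends, so nothing later overlaps E either.
G starts after F ends, so nothing later overlaps F either.
H starts before G ends → G and H overlap.
B starts exactly when G ends (back-to-back, no overlap).
B starts before H ends → H and B overlap.

B & H, E & F, G & H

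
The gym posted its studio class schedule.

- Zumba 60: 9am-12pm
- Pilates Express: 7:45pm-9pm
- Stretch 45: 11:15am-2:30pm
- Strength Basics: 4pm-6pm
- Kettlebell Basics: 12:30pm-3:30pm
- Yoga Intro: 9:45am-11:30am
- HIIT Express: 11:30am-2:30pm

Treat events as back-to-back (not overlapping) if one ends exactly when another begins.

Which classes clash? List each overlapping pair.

Sorted by start: Zumba 60, Yoga Intro, Stretch 45, HIIT Express, Kettlebell Basics, Strength Basics, Pilates Express.
Yoga Intro starts before Zumba 60 ends → Zumba 60 and Yoga Intro overlap.
Stretch 45 starts before Zumba 60 ends → Zumba 60 and Stretch 45 overlap.
HIIT Express starts before Zumba 60 ends → Zumba 60 and HIIT Express overlap.
Kettlebell Basics starts after Zumba 60 ends, so Zumba 60 has no further overlaps.
Stretch 45 starts before Yoga Intro ends → Yoga Intro and Stretch 45 overlap.
HIIT Express starts exactly when Yoga Intro ends (back-to-back, no overlap), so Yoga Intro has no further overlaps.
HIIT Express starts before Stretch 45 ends → Stretch 45 and HIIT Express overlap.
Kettlebell Basics starts before Stretch 45 ends → Stretch 45 and Kettlebell Basics overlap.
Strength Basics starts after Stretch 45 ends, so Stretch 45 has no further overlaps.
Kettlebell Basics starts before HIIT Express ends → HIIT Express and Kettlebell Basics overlap.
Strength Basics starts after HIIT Express ends, so HIIT Express has no further overlaps.
Strength Basics starts after Kettlebell Basics ends, so Kettlebell Basics has no further overlaps.
Pilates Express starts after Strength Basics ends.

HIIT Express & Kettlebell Basics, HIIT Express & Stretch 45, HIIT Express & Zumba 60, Kettlebell Basics & Stretch 45, Stretch 45 & Yoga Intro, Stretch 45 & Zumba 60, Yoga Intro & Zumba 60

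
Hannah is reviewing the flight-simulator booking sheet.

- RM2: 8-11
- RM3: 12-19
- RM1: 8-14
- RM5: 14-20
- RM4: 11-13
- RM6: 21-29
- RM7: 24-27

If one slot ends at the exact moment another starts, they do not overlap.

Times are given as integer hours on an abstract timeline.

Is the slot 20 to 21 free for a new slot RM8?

Yes — the slot is free

RM1: ends 14 at or before RM8 starts 20 → clear.
RM2: ends 11 at or before RM8 starts 20 → clear.
RM4: ends 13 at or before RM8 starts 20 → clear.
RM3: ends 19 at or before RM8 starts 20 → clear.
RM5: ends 20 at or before RM8 starts 20 → clear.
RM6: starts 21 at or after RM8 ends 21 → clear.
RM7: starts 24 at or after RM8 ends 21 → clear.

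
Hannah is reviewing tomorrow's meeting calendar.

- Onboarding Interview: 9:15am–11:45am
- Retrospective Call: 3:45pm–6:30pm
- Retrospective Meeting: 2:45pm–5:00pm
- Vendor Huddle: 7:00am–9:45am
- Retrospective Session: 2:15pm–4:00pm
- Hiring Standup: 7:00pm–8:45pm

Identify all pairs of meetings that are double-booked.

Sorted by start: Vendor Huddle, Onboarding Interview, Retrospective Session, Retrospective Meeting, Retrospective Call, Hiring Standup.
Onboarding Interview starts before Vendor Huddle ends → Vendor Huddle and Onboarding Interview overlap.
Retrospective Session starts after Vendor Huddle ends; Vendor Huddle is clear from here.
Retrospective Session starts after Onboarding Interview ends; Onboarding Interview is clear from here.
Retrospective Meeting starts before Retrospective Session ends → Retrospective Session and Retrospective Meeting overlap.
Retrospective Call starts before Retrospective Session ends → Retrospective Session and Retrospective Call overlap.
Hiring Standup starts after Retrospective Session ends.
Retrospective Call starts before Retrospective Meeting ends → Retrospective Meeting and Retrospective Call overlap.
Hiring Standup starts after Retrospective Meeting ends.
Hiring Standup starts after Retrospective Call ends.

Onboarding Interview & Vendor Huddle, Retrospective Call & Retrospective Meeting, Retrospective Call & Retrospective Session, Retrospective Meeting & Retrospective Session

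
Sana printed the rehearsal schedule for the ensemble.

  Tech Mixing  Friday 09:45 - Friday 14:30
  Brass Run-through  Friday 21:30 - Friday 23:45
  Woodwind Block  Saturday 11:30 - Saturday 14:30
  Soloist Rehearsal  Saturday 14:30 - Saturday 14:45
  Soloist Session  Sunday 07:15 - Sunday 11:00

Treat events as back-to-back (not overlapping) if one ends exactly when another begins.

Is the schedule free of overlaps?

Sorted by start: Tech Mixing, Brass Run-through, Woodwind Block, Soloist Rehearsal, Soloist Session.
Brass Run-through starts after Tech Mixing ends — done with Tech Mixing.
Woodwind Block starts after Brass Run-through ends — done with Brass Run-through.
Soloist Rehearsal starts exactly when Woodwind Block ends (back-to-back, no overlap) — done with Woodwind Block.
Soloist Session starts after Soloist Rehearsal ends.
Every pair is clear; the schedule has no overlaps.

Yes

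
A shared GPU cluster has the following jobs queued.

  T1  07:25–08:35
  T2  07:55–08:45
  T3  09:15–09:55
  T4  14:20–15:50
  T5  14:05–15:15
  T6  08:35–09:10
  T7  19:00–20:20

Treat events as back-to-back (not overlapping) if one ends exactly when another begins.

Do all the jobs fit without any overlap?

Sorted by start: T1, T2, T6, T3, T5, T4, T7.
T2 starts before T1 ends → T1 and T2 overlap.
That's a conflict, so the schedule is not conflict-free.

No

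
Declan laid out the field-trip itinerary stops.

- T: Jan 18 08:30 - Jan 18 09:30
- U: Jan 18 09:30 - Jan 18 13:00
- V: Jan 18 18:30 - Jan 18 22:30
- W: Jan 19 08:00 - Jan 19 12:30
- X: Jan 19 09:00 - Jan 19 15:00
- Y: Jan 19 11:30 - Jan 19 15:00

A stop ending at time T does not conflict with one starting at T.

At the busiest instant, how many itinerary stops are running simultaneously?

Sort all start/end points and keep a running count:
Jan 18 08:30 start T → 1
Jan 18 09:30 end T → 0
Jan 18 09:30 start U → 1
Jan 18 13:00 end U → 0
Jan 18 18:30 start V → 1
Jan 18 22:30 end V → 0
Jan 19 08:00 start W → 1
Jan 19 09:00 start X → 2
Jan 19 11:30 start Y → 3
Jan 19 12:30 end W → 2
Jan 19 15:00 end X → 1
Jan 19 15:00 end Y → 0
Peak is 3, at Jan 19 11:30 (W, X, Y).

3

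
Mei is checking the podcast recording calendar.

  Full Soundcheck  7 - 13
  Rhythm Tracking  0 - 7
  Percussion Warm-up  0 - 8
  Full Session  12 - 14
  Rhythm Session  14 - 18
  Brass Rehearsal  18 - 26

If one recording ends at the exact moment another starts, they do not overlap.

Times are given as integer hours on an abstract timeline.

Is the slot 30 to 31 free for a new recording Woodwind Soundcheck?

Yes — the slot is free

Rhythm Tracking: ends 7 at or before Woodwind Soundcheck starts 30 → clear.
Percussion Warm-up: ends 8 at or before Woodwind Soundcheck starts 30 → clear.
Full Soundcheck: ends 13 at or before Woodwind Soundcheck starts 30 → clear.
Full Session: ends 14 at or before Woodwind Soundcheck starts 30 → clear.
Rhythm Session: ends 18 at or before Woodwind Soundcheck starts 30 → clear.
Brass Rehearsal: ends 26 at or before Woodwind Soundcheck starts 30 → clear.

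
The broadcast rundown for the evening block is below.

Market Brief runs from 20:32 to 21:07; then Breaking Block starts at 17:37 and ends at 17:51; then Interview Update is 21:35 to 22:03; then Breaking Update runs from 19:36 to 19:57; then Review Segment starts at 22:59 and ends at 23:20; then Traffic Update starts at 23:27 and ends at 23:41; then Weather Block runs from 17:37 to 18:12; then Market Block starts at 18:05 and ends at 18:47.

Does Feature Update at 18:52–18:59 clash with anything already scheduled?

No — it doesn't clash with anything

Weather Block: ends 18:12 at or before Feature Update starts 18:52 → clear.
Breaking Block: ends 17:51 at or before Feature Update starts 18:52 → clear.
Market Block: ends 18:47 at or before Feature Update starts 18:52 → clear.
Breaking Update: starts 19:36 at or after Feature Update ends 18:59 → clear.
Market Brief: starts 20:32 at or after Feature Update ends 18:59 → clear.
Interview Update: starts 21:35 at or after Feature Update ends 18:59 → clear.
Review Segment: starts 22:59 at or after Feature Update ends 18:59 → clear.
Traffic Update: starts 23:27 at or after Feature Update ends 18:59 → clear.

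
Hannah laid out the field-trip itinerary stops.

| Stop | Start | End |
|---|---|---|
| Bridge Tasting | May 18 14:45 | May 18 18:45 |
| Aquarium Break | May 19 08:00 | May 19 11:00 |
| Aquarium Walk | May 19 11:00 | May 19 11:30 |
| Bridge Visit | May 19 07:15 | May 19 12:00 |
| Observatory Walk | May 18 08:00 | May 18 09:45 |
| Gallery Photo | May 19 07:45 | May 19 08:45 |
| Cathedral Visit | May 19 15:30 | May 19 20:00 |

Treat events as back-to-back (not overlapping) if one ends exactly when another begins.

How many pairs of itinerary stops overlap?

Sorted by start: Observatory Walk, Bridge Tasting, Bridge Visit, Gallery Photo, Aquarium Break, Aquarium Walk, Cathedral Visit.
Bridge Tasting starts after Observatory Walk ends; Observatory Walk is clear from here.
Bridge Visit starts after Bridge Tasting ends; Bridge Tasting is clear from here.
Gallery Photo starts before Bridge Visit ends → Bridge Visit and Gallery Photo overlap.
Aquarium Break starts before Bridge Visit ends → Bridge Visit and Aquarium Break overlap.
Aquarium Walk starts before Bridge Visit ends → Bridge Visit and Aquarium Walk overlap.
Cathedral Visit starts after Bridge Visit ends.
Aquarium Break starts before Gallery Photo ends → Gallery Photo and Aquarium Break overlap.
Aquarium Walk starts after Gallery Photo ends; Gallery Photo is clear from here.
Aquarium Walk starts exactly when Aquarium Break ends (back-to-back, no overlap); Aquarium Break is clear from here.
Cathedral Visit starts after Aquarium Walk ends.
Overlapping pairs: Aquarium Break & Bridge Visit, Aquarium Break & Gallery Photo, Aquarium Walk & Bridge Visit, Bridge Visit & Gallery Photo — 4 in total.

4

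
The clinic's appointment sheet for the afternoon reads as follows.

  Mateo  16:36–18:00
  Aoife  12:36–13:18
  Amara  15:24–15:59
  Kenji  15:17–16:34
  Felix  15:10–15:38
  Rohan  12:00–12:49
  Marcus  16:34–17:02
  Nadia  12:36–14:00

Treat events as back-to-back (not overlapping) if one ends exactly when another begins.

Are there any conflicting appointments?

Yes

Sorted by start: Rohan, Aoife, Nadia, Felix, Kenji, Amara, Marcus, Mateo.
Aoife starts before Rohan ends → Rohan and Aoife overlap.
That's a conflict, so the schedule is not conflict-free.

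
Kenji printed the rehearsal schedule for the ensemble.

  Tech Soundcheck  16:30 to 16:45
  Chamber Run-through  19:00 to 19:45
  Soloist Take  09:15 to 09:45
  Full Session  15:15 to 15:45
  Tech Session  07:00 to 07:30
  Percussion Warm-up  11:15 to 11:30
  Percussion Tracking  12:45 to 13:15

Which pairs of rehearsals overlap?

none

Sorted by start: Tech Session, Soloist Take, Percussion Warm-up, Percussion Tracking, Full Session, Tech Soundcheck, Chamber Run-through.
Soloist Take starts after Tech Session ends, so nothing later overlaps Tech Session either.
Percussion Warm-up starts after Soloist Take ends, so nothing later overlaps Soloist Take either.
Percussion Tracking starts after Percussion Warm-up ends, so nothing later overlaps Percussion Warm-up either.
Full Session starts after Percussion Tracking ends, so nothing later overlaps Percussion Tracking either.
Tech Soundcheck starts after Full Session ends, so nothing later overlaps Full Session either.
Chamber Run-through starts after Tech Soundcheck ends.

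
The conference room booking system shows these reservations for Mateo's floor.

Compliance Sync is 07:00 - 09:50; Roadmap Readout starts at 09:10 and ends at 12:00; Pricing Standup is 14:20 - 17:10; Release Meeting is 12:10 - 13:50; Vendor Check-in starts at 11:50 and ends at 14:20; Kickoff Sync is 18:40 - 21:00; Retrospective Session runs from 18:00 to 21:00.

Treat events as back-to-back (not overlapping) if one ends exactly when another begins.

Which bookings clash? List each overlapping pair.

Compliance Sync & Roadmap Readout, Kickoff Sync & Retrospective Session, Release Meeting & Vendor Check-in, Roadmap Readout & Vendor Check-in

Two intervals overlap when each starts before the other ends.
Sorted by start: Compliance Sync, Roadmap Readout, Vendor Check-in, Release Meeting, Pricing Standup, Retrospective Session, Kickoff Sync.
Roadmap Readout starts before Compliance Sync ends → Compliance Sync and Roadmap Readout overlap.
Vendor Check-in starts after Compliance Sync ends; Compliance Sync is clear from here.
Vendor Check-in starts before Roadmap Readout ends → Roadmap Readout and Vendor Check-in overlap.
Release Meeting starts after Roadmap Readout ends; Roadmap Readout is clear from here.
Release Meeting starts before Vendor Check-in ends → Vendor Check-in and Release Meeting overlap.
Pricing Standup starts exactly when Vendor Check-in ends (back-to-back, no overlap); Vendor Check-in is clear from here.
Pricing Standup starts after Release Meeting ends; Release Meeting is clear from here.
Retrospective Session starts after Pricing Standup ends; Pricing Standup is clear from here.
Kickoff Sync starts before Retrospective Session ends → Retrospective Session and Kickoff Sync overlap.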